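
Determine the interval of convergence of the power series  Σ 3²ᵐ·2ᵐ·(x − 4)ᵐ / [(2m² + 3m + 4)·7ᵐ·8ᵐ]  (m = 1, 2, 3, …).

[8/9, 64/9]

The ratio of consecutive coefficients is [(2m² + 3m + 4)/(2(m+1)² + 3(m+1) + 4)] · 9·2/(7·8) → 9/28.
Thus R = 1/(9/28) = 28/9.
Check x = 64/9: absolute convergence follows by limit comparison with Σ 1/m².
Endpoint x = 8/9: absolute convergence follows by limit comparison with Σ 1/m².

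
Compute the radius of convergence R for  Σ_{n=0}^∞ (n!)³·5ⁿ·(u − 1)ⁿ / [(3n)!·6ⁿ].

Apply the ratio test: |a_{n+1}| / |a_n| = (n+1)³/[(3n+1)·(3n+2)·(3n+3)] · 5/6, which tends to 5/162 as n → ∞.
The series converges when 5/162 · |u − 1| < 1, giving R = 162/5.

R = 162/5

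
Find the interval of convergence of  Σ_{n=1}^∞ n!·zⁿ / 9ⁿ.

Apply the ratio test: |a_{n+1}| / |a_n| = (n+1) · 1/9, which tends to ∞ as n → ∞.
The terms grow without bound for any z ≠ 0, so R = 0 (convergence only at z = 0).

{0}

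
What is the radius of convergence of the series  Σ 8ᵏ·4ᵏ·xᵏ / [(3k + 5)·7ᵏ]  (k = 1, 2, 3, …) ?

Ratio test: |a_{k+1}/a_k| = [(3k + 5)/(3(k+1) + 5)] · 8·4/7 → 32/7 as k → ∞.
Convergence for |x| · 32/7 < 1, i.e. |x| < 7/32. So R = 7/32.

R = 7/32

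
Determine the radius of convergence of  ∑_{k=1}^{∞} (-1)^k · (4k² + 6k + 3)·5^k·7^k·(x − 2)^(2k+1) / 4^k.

R = 2√35/35

Apply the ratio test: |a_{k+1}| / |a_k| = [(4(k+1)² + 6(k+1) + 3)/(4k² + 6k + 3)] · 5·7/4, which tends to 35/4 as k → ∞.
Writing y = (x − 2)², the series in y has radius 4/35, so |x − 2| < √(4/35) and R = 2√35/35.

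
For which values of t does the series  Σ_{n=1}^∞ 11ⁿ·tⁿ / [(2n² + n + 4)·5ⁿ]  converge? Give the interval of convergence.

By the ratio test, |a_{n+1}/a_n| = [(2n² + n + 4)/(2(n+1)² + (n+1) + 4)] · 11/5 → 11/5.
Hence the series converges for |t| < 1/(11/5) = 5/11, so the radius of convergence is 5/11.
Check t = 5/11: the series is dominated by a constant times Σ 1/n², which converges (p = 2 > 1).
Check t = -5/11: the terms are on the order of 1/n², so the series converges absolutely by comparison with the p-series (p = 2 > 1).

[-5/11, 5/11]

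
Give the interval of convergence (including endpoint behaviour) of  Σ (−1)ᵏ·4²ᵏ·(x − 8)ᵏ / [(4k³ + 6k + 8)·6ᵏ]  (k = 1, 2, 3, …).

Apply the ratio test: |a_{k+1}| / |a_k| = [(4k³ + 6k + 8)/(4(k+1)³ + 6(k+1) + 8)] · 16/6, which tends to 8/3 as k → ∞.
Convergence for |x − 8| · 8/3 < 1, i.e. |x − 8| < 3/8. So R = 3/8.
When x = 67/8, absolute convergence follows by limit comparison with Σ 1/k³.
When x = 61/8, absolute convergence follows by limit comparison with Σ 1/k³.

[61/8, 67/8]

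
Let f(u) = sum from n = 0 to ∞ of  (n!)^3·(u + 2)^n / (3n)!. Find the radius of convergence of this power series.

R = 27

Apply the ratio test: |a_{n+1}| / |a_n| = (n+1)³/[(3n+1)·(3n+2)·(3n+3)], which tends to 1/27 as n → ∞.
Hence the series converges for |u + 2| < 1/(1/27) = 27, so the radius of convergence is 27.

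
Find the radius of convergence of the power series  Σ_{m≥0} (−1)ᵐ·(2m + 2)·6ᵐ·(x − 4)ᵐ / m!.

R = ∞

By the ratio test, |a_{m+1}/a_m| = (2(m+1) + 2)/(2m + 2) · 6 · 1/(m+1) → 0.
Since the limit is 0 < 1 for every x, the series converges on all of ℝ and R = ∞.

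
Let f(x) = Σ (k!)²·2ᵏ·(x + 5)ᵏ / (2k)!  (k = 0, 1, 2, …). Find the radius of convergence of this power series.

R = 2

By the ratio test, |a_{k+1}/a_k| = (k+1)²/[(2k+1)·(2k+2)] · 2 → 1/2.
The series converges when 1/2 · |x + 5| < 1, giving R = 2.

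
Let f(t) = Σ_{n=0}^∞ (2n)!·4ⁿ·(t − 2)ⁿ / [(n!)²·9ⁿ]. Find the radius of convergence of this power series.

Ratio test: |a_{n+1}/a_n| = (2n+1)·(2n+2)/(n+1)² · 4/9 → 16/9 as n → ∞.
Thus R = 1/(16/9) = 9/16.

R = 9/16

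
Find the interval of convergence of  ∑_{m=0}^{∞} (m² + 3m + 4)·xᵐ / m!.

(−∞, ∞)

By the ratio test, |a_{m+1}/a_m| = ((m+1)² + 3(m+1) + 4)/(m² + 3m + 4) · 1/(m+1) → 0.
The ratio tends to 0 regardless of x, hence R = ∞.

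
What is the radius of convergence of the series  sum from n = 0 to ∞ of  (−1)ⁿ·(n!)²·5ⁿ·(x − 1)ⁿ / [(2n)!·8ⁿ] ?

R = 32/5

The ratio of consecutive coefficients is (n+1)²/[(2n+1)·(2n+2)] · 5/8 → 5/32.
Convergence for |x − 1| · 5/32 < 1, i.e. |x − 1| < 32/5. So R = 32/5.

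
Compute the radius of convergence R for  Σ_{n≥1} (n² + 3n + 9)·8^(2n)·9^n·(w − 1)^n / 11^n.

R = 11/576

The ratio of consecutive coefficients is [((n+1)² + 3(n+1) + 9)/(n² + 3n + 9)] · 64·9/11 → 576/11.
Convergence for |w − 1| · 576/11 < 1, i.e. |w − 1| < 11/576. So R = 11/576.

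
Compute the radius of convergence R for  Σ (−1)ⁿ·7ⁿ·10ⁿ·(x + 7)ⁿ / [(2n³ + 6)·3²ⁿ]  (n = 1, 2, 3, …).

R = 9/70

Ratio test: |a_{n+1}/a_n| = [(2n³ + 6)/(2(n+1)³ + 6)] · 7·10/9 → 70/9 as n → ∞.
Thus R = 1/(70/9) = 9/70.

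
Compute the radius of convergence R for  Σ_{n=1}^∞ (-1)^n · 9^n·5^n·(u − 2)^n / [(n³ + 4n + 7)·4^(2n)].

R = 16/45

The ratio of consecutive coefficients is [(n³ + 4n + 7)/((n+1)³ + 4(n+1) + 7)] · 9·5/16 → 45/16.
Hence the series converges for |u − 2| < 1/(45/16) = 16/45, so the radius of convergence is 16/45.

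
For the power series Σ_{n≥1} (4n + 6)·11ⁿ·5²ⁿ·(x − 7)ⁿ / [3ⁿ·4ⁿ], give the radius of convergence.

Ratio test: |a_{n+1}/a_n| = [(4(n+1) + 6)/(4n + 6)] · 11·25/(3·4) → 275/12 as n → ∞.
Hence the series converges for |x − 7| < 1/(275/12) = 12/275, so the radius of convergence is 12/275.

R = 12/275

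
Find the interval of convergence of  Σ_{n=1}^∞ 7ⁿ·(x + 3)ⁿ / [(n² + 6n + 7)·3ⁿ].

Apply the ratio test: |a_{n+1}| / |a_n| = [(n² + 6n + 7)/((n+1)² + 6(n+1) + 7)] · 7/3, which tends to 7/3 as n → ∞.
Convergence for |x + 3| · 7/3 < 1, i.e. |x + 3| < 3/7. So R = 3/7.
When x = -18/7, the series is dominated by a constant times Σ 1/n², which converges (p = 2 > 1).
Endpoint x = -24/7: the terms are on the order of 1/n², so the series converges absolutely by comparison with the p-series (p = 2 > 1).

[-24/7, -18/7]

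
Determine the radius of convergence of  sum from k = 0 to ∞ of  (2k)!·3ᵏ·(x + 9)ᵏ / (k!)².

R = 1/12

The ratio of consecutive coefficients is (2k+1)·(2k+2)/(k+1)² · 3 → 12.
The series converges when 12 · |x + 9| < 1, giving R = 1/12.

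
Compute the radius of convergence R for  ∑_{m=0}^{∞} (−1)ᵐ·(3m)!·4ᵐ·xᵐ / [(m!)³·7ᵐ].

R = 7/108

Apply the ratio test: |a_{m+1}| / |a_m| = (3m+1)·(3m+2)·(3m+3)/(m+1)³ · 4/7, which tends to 108/7 as m → ∞.
Convergence for |x| · 108/7 < 1, i.e. |x| < 7/108. So R = 7/108.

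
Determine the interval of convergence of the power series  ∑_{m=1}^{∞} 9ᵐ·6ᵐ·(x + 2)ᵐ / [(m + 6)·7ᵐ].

[-115/54, -101/54)

The ratio of consecutive coefficients is [(m + 6)/((m+1) + 6)] · 9·6/7 → 54/7.
Thus R = 1/(54/7) = 7/54.
At x = -101/54: the terms behave like c/m; limit comparison with the harmonic series gives divergence.
At x = -115/54: an alternating series whose terms decrease to 0 in absolute value, so it converges by the Leibniz criterion.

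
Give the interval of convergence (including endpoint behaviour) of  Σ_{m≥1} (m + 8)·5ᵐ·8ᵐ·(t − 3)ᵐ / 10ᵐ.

The ratio of consecutive coefficients is [((m+1) + 8)/(m + 8)] · 5·8/10 → 4.
Thus R = 1/(4) = 1/4.
At t = 13/4: the m-th term does not approach 0; divergence by the term test.
Endpoint t = 11/4: the m-th term does not approach 0; divergence by the term test.

(11/4, 13/4)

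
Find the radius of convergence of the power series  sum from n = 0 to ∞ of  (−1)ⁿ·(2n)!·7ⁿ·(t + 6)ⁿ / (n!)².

R = 1/28

The ratio of consecutive coefficients is (2n+1)·(2n+2)/(n+1)² · 7 → 28.
Convergence for |t + 6| · 28 < 1, i.e. |t + 6| < 1/28. So R = 1/28.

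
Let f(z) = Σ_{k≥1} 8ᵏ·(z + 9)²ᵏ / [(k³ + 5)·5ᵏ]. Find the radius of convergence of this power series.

The ratio of consecutive coefficients is [(k³ + 5)/((k+1)³ + 5)] · 8/5 → 8/5.
Writing y = (z + 9)², the series in y has radius 5/8, so |z + 9| < √(5/8) and R = √10/4.

R = √10/4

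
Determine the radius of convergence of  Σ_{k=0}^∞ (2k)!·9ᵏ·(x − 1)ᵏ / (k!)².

Apply the ratio test: |a_{k+1}| / |a_k| = (2k+1)·(2k+2)/(k+1)² · 9, which tends to 36 as k → ∞.
The series converges when 36 · |x − 1| < 1, giving R = 1/36.

R = 1/36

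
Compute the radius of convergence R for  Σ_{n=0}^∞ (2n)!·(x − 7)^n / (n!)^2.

R = 1/4

Ratio test: |a_{n+1}/a_n| = (2n+1)·(2n+2)/(n+1)² → 4 as n → ∞.
The series converges when 4 · |x − 7| < 1, giving R = 1/4.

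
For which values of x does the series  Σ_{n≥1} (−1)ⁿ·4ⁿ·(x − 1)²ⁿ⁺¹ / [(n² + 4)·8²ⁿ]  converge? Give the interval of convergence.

Apply the ratio test: |a_{n+1}| / |a_n| = [(n² + 4)/((n+1)² + 4)] · 4/64, which tends to 1/16 as n → ∞.
Successive powers of (x − 1) differ by 2, so the series converges when |x − 1|² · 1/16 < 1, i.e. |x − 1| < √(16) = 4. So R = 4.
Endpoint x = 5: the series is dominated by a constant times Σ 1/n², which converges (p = 2 > 1).
When x = -3, the series is dominated by a constant times Σ 1/n², which converges (p = 2 > 1).

[-3, 5]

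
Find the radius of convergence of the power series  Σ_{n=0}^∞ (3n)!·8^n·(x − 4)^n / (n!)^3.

R = 1/216

Apply the ratio test: |a_{n+1}| / |a_n| = (3n+1)·(3n+2)·(3n+3)/(n+1)³ · 8, which tends to 216 as n → ∞.
Convergence for |x − 4| · 216 < 1, i.e. |x − 4| < 1/216. So R = 1/216.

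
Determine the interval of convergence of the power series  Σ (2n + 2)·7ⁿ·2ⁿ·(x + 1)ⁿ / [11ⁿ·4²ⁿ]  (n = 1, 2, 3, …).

(-95/7, 81/7)

By the ratio test, |a_{n+1}/a_n| = [(2(n+1) + 2)/(2n + 2)] · 7·2/(11·16) → 7/88.
The series converges when 7/88 · |x + 1| < 1, giving R = 88/7.
When x = 81/7, the terms have absolute value of order n, which does not tend to 0, so the series diverges by the divergence test.
When x = -95/7, the n-th term does not approach 0; divergence by the term test.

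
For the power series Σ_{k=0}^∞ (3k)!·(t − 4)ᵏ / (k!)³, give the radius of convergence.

R = 1/27

By the ratio test, |a_{k+1}/a_k| = (3k+1)·(3k+2)·(3k+3)/(k+1)³ → 27.
The series converges when 27 · |t − 4| < 1, giving R = 1/27.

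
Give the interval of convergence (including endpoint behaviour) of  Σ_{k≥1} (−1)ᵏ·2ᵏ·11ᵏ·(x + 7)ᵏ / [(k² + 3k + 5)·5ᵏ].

[-159/22, -149/22]

The ratio of consecutive coefficients is [(k² + 3k + 5)/((k+1)² + 3(k+1) + 5)] · 2·11/5 → 22/5.
Convergence for |x + 7| · 22/5 < 1, i.e. |x + 7| < 5/22. So R = 5/22.
Check x = -149/22: the series is dominated by a constant times Σ 1/k², which converges (p = 2 > 1).
Check x = -159/22: absolute convergence follows by limit comparison with Σ 1/k².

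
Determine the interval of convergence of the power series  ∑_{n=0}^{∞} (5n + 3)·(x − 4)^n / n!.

Ratio test: |a_{n+1}/a_n| = (5(n+1) + 3)/(5n + 3) · 1/(n+1) → 0 as n → ∞.
Since the limit is 0 < 1 for every x, the series converges on all of ℝ and R = ∞.

(−∞, ∞)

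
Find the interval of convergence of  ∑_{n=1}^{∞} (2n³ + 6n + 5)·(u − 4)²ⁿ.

The ratio of consecutive coefficients is (2(n+1)³ + 6(n+1) + 5)/(2n³ + 6n + 5) → 1.
Writing y = (u − 4)², the series in y has radius 1, so |u − 4| < √(1) = 1 and R = 1.
Check u = 5: the n-th term does not approach 0; divergence by the term test.
When u = 3, the terms do not tend to 0, so the series diverges.

(3, 5)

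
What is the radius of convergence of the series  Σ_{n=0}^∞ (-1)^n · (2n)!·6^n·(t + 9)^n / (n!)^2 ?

The ratio of consecutive coefficients is (2n+1)·(2n+2)/(n+1)² · 6 → 24.
Thus R = 1/(24) = 1/24.

R = 1/24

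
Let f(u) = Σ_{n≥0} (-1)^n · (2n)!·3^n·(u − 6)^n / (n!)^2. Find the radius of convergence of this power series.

R = 1/12

Apply the ratio test: |a_{n+1}| / |a_n| = (2n+1)·(2n+2)/(n+1)² · 3, which tends to 12 as n → ∞.
Thus R = 1/(12) = 1/12.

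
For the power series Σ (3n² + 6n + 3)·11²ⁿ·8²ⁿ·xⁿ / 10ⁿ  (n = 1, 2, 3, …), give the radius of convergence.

Apply the ratio test: |a_{n+1}| / |a_n| = [(3(n+1)² + 6(n+1) + 3)/(3n² + 6n + 3)] · 121·64/10, which tends to 3872/5 as n → ∞.
The series converges when 3872/5 · |x| < 1, giving R = 5/3872.

R = 5/3872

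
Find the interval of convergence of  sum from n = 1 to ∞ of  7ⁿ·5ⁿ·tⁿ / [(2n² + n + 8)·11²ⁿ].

[-121/35, 121/35]

Ratio test: |a_{n+1}/a_n| = [(2n² + n + 8)/(2(n+1)² + (n+1) + 8)] · 7·5/121 → 35/121 as n → ∞.
Thus R = 1/(35/121) = 121/35.
At t = 121/35: the series is dominated by a constant times Σ 1/n², which converges (p = 2 > 1).
At t = -121/35: the series is dominated by a constant times Σ 1/n², which converges (p = 2 > 1).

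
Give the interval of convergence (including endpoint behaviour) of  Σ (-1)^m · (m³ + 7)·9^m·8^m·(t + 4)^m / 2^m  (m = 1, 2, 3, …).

(-145/36, -143/36)

The ratio of consecutive coefficients is [((m+1)³ + 7)/(m³ + 7)] · 9·8/2 → 36.
The series converges when 36 · |t + 4| < 1, giving R = 1/36.
At t = -143/36: the terms have absolute value of order m³, which does not tend to 0, so the series diverges by the divergence test.
Check t = -145/36: the terms do not tend to 0, so the series diverges.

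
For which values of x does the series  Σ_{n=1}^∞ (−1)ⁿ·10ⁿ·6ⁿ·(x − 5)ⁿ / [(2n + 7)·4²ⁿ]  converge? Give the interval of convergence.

Apply the ratio test: |a_{n+1}| / |a_n| = [(2n + 7)/(2(n+1) + 7)] · 10·6/16, which tends to 15/4 as n → ∞.
Convergence for |x − 5| · 15/4 < 1, i.e. |x − 5| < 4/15. So R = 4/15.
At x = 79/15: the terms alternate in sign and decrease monotonically to 0 in absolute value (size ~ c/n), so the alternating series test gives convergence.
At x = 71/15: the terms behave like c/n; limit comparison with the harmonic series gives divergence.

(71/15, 79/15]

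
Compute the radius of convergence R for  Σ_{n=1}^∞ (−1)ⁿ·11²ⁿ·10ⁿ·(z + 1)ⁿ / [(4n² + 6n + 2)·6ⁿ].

Apply the ratio test: |a_{n+1}| / |a_n| = [(4n² + 6n + 2)/(4(n+1)² + 6(n+1) + 2)] · 121·10/6, which tends to 605/3 as n → ∞.
Thus R = 1/(605/3) = 3/605.

R = 3/605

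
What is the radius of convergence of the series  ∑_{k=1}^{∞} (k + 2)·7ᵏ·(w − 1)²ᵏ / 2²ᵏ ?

R = 2√7/7

The ratio of consecutive coefficients is [((k+1) + 2)/(k + 2)] · 7/4 → 7/4.
Successive powers of (w − 1) differ by 2, so the series converges when |w − 1|² · 7/4 < 1, i.e. |w − 1| < √(4/7). So R = 2√7/7.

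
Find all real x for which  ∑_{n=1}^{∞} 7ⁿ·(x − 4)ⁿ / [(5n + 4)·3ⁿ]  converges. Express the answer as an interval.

Ratio test: |a_{n+1}/a_n| = [(5n + 4)/(5(n+1) + 4)] · 7/3 → 7/3 as n → ∞.
Hence the series converges for |x − 4| < 1/(7/3) = 3/7, so the radius of convergence is 3/7.
Endpoint x = 31/7: the terms are asymptotic to a nonzero constant times 1/n, so the series diverges by limit comparison with Σ 1/n.
When x = 25/7, convergence follows from the alternating series test (terms decrease monotonically to 0).

[25/7, 31/7)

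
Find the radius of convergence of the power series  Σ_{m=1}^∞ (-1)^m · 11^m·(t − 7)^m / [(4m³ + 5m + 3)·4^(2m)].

The ratio of consecutive coefficients is [(4m³ + 5m + 3)/(4(m+1)³ + 5(m+1) + 3)] · 11/16 → 11/16.
Hence the series converges for |t − 7| < 1/(11/16) = 16/11, so the radius of convergence is 16/11.

R = 16/11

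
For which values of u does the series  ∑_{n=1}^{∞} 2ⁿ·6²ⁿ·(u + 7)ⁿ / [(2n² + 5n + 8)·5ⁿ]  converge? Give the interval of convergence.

[-509/72, -499/72]

By the ratio test, |a_{n+1}/a_n| = [(2n² + 5n + 8)/(2(n+1)² + 5(n+1) + 8)] · 2·36/5 → 72/5.
Convergence for |u + 7| · 72/5 < 1, i.e. |u + 7| < 5/72. So R = 5/72.
Check u = -499/72: the terms are on the order of 1/n², so the series converges absolutely by comparison with the p-series (p = 2 > 1).
Check u = -509/72: the series is dominated by a constant times Σ 1/n², which converges (p = 2 > 1).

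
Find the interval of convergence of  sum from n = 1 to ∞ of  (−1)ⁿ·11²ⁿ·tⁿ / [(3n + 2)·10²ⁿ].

(-100/121, 100/121]

Apply the ratio test: |a_{n+1}| / |a_n| = [(3n + 2)/(3(n+1) + 2)] · 121/100, which tends to 121/100 as n → ∞.
Convergence for |t| · 121/100 < 1, i.e. |t| < 100/121. So R = 100/121.
At t = 100/121: convergence follows from the alternating series test (terms decrease monotonically to 0).
When t = -100/121, comparison with the harmonic series Σ 1/n shows the series diverges.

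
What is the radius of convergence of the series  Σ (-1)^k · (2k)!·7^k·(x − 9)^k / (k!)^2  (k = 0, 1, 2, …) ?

R = 1/28

The ratio of consecutive coefficients is (2k+1)·(2k+2)/(k+1)² · 7 → 28.
Thus R = 1/(28) = 1/28.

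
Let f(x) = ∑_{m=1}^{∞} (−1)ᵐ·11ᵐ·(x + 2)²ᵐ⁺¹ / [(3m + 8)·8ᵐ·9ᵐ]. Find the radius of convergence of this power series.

Apply the ratio test: |a_{m+1}| / |a_m| = [(3m + 8)/(3(m+1) + 8)] · 11/(8·9), which tends to 11/72 as m → ∞.
Writing y = (x + 2)², the series in y has radius 72/11, so |x + 2| < √(72/11) and R = 6√22/11.

R = 6√22/11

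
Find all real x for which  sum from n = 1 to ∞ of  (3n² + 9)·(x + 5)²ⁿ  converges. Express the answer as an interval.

Apply the ratio test: |a_{n+1}| / |a_n| = (3(n+1)² + 9)/(3n² + 9), which tends to 1 as n → ∞.
Writing y = (x + 5)², the series in y has radius 1, so |x + 5| < √(1) = 1 and R = 1.
Endpoint x = -4: the terms do not tend to 0, so the series diverges.
When x = -6, the n-th term does not approach 0; divergence by the term test.

(-6, -4)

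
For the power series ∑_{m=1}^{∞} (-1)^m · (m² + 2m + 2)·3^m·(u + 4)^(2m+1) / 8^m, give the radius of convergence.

By the ratio test, |a_{m+1}/a_m| = [((m+1)² + 2(m+1) + 2)/(m² + 2m + 2)] · 3/8 → 3/8.
Since the exponent of (u + 4) increases by 2 each term, convergence requires |u + 4|² < 8/3, hence R = 2√6/3.

R = 2√6/3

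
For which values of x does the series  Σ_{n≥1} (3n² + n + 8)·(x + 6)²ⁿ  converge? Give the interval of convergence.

(-7, -5)

The ratio of consecutive coefficients is (3(n+1)² + (n+1) + 8)/(3n² + n + 8) → 1.
Successive powers of (x + 6) differ by 2, so the series converges when |x + 6|² · 1 < 1, i.e. |x + 6| < √(1) = 1. So R = 1.
Check x = -5: the terms have absolute value of order n², which does not tend to 0, so the series diverges by the divergence test.
Check x = -7: the n-th term does not approach 0; divergence by the term test.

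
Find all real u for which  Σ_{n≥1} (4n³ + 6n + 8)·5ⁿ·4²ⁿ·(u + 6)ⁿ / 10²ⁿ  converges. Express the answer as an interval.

(-29/4, -19/4)

The ratio of consecutive coefficients is [(4(n+1)³ + 6(n+1) + 8)/(4n³ + 6n + 8)] · 5·16/100 → 4/5.
Thus R = 1/(4/5) = 5/4.
Check u = -19/4: the terms have absolute value of order n³, which does not tend to 0, so the series diverges by the divergence test.
When u = -29/4, the terms have absolute value of order n³, which does not tend to 0, so the series diverges by the divergence test.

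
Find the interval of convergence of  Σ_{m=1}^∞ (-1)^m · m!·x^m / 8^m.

{0}

The ratio of consecutive coefficients is (m+1) · 1/8 → ∞.
The terms grow without bound for any x ≠ 0, so R = 0 (convergence only at x = 0).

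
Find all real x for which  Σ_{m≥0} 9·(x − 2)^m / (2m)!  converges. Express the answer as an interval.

(−∞, ∞)

Apply the ratio test: |a_{m+1}| / |a_m| = 9/9 · 1/[(2m+1)·(2m+2)], which tends to 0 as m → ∞.
The limit is 0, so the series converges for all x; R = ∞.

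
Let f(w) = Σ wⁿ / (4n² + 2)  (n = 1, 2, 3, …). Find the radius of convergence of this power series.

R = 1

The ratio of consecutive coefficients is (4n² + 2)/(4(n+1)² + 2) → 1.
So the series converges when |w| < 1 and diverges when |w| > 1; R = 1.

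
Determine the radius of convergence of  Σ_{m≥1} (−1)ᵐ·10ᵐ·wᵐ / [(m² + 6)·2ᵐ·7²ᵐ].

R = 49/5

By the ratio test, |a_{m+1}/a_m| = [(m² + 6)/((m+1)² + 6)] · 10/(2·49) → 5/49.
The series converges when 5/49 · |w| < 1, giving R = 49/5.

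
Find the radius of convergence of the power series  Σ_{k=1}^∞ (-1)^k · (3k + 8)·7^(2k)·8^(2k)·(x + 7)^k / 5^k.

R = 5/3136

Ratio test: |a_{k+1}/a_k| = [(3(k+1) + 8)/(3k + 8)] · 49·64/5 → 3136/5 as k → ∞.
Thus R = 1/(3136/5) = 5/3136.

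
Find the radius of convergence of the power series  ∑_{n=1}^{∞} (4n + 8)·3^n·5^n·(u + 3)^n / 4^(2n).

R = 16/15

The ratio of consecutive coefficients is [(4(n+1) + 8)/(4n + 8)] · 3·5/16 → 15/16.
Thus R = 1/(15/16) = 16/15.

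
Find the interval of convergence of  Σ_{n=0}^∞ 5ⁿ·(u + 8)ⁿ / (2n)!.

(−∞, ∞)

The ratio of consecutive coefficients is 5 · 1/[(2n+1)·(2n+2)] → 0.
The limit is 0, so the series converges for all u; R = ∞.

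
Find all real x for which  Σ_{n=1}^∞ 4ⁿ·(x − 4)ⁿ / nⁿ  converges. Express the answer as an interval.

(−∞, ∞)

Applying the root test, |a_n|^(1/n) = 4/n → 0.
Since the n-th root of |a_n| tends to 0, the series converges for all real x; R = ∞.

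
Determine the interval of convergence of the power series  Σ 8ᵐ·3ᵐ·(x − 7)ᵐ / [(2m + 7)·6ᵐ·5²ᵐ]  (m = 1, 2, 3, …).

The ratio of consecutive coefficients is [(2m + 7)/(2(m+1) + 7)] · 8·3/(6·25) → 4/25.
The series converges when 4/25 · |x − 7| < 1, giving R = 25/4.
Endpoint x = 53/4: comparison with the harmonic series Σ 1/m shows the series diverges.
At x = 3/4: the terms alternate in sign and decrease monotonically to 0 in absolute value (size ~ c/m), so the alternating series test gives convergence.

[3/4, 53/4)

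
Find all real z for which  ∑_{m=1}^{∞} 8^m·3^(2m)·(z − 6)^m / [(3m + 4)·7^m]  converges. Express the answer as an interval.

[425/72, 439/72)

Apply the ratio test: |a_{m+1}| / |a_m| = [(3m + 4)/(3(m+1) + 4)] · 8·9/7, which tends to 72/7 as m → ∞.
Convergence for |z − 6| · 72/7 < 1, i.e. |z − 6| < 7/72. So R = 7/72.
At z = 439/72: the terms are asymptotic to a nonzero constant times 1/m, so the series diverges by limit comparison with Σ 1/m.
Check z = 425/72: convergence follows from the alternating series test (terms decrease monotonically to 0).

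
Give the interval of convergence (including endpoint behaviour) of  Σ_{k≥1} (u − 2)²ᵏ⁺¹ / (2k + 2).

(1, 3)

By the ratio test, |a_{k+1}/a_k| = (2k + 2)/(2(k+1) + 2) → 1.
Since the exponent of (u − 2) increases by 2 each term, convergence requires |u − 2|² < 1, hence R = 1.
Check u = 3: the terms are asymptotic to a nonzero constant times 1/k, so the series diverges by limit comparison with Σ 1/k.
Check u = 1: the terms are asymptotic to a nonzero constant times 1/k, so the series diverges by limit comparison with Σ 1/k.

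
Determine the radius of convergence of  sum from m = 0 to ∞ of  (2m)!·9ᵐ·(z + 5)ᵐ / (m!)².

Apply the ratio test: |a_{m+1}| / |a_m| = (2m+1)·(2m+2)/(m+1)² · 9, which tends to 36 as m → ∞.
The series converges when 36 · |z + 5| < 1, giving R = 1/36.

R = 1/36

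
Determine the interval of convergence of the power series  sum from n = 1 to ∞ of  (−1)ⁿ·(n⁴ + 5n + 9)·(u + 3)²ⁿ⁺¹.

The ratio of consecutive coefficients is ((n+1)⁴ + 5(n+1) + 9)/(n⁴ + 5n + 9) → 1.
Successive powers of (u + 3) differ by 2, so the series converges when |u + 3|² · 1 < 1, i.e. |u + 3| < √(1) = 1. So R = 1.
Endpoint u = -2: the terms have absolute value of order n⁴, which does not tend to 0, so the series diverges by the divergence test.
Endpoint u = -4: the n-th term does not approach 0; divergence by the term test.

(-4, -2)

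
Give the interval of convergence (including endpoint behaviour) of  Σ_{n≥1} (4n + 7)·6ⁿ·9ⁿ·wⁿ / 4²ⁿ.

Apply the ratio test: |a_{n+1}| / |a_n| = [(4(n+1) + 7)/(4n + 7)] · 6·9/16, which tends to 27/8 as n → ∞.
Thus R = 1/(27/8) = 8/27.
Check w = 8/27: the terms have absolute value of order n, which does not tend to 0, so the series diverges by the divergence test.
When w = -8/27, the terms do not tend to 0, so the series diverges.

(-8/27, 8/27)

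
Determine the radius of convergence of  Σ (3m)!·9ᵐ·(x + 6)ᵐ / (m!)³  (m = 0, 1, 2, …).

R = 1/243

Apply the ratio test: |a_{m+1}| / |a_m| = (3m+1)·(3m+2)·(3m+3)/(m+1)³ · 9, which tends to 243 as m → ∞.
Convergence for |x + 6| · 243 < 1, i.e. |x + 6| < 1/243. So R = 1/243.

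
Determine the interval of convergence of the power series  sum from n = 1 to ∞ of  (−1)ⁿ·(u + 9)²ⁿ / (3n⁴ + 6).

[-10, -8]

Apply the ratio test: |a_{n+1}| / |a_n| = (3n⁴ + 6)/(3(n+1)⁴ + 6), which tends to 1 as n → ∞.
Writing y = (u + 9)², the series in y has radius 1, so |u + 9| < √(1) = 1 and R = 1.
When u = -8, the terms are on the order of 1/n⁴, so the series converges absolutely by comparison with the p-series (p = 4 > 1).
Endpoint u = -10: the terms are on the order of 1/n⁴, so the series converges absolutely by comparison with the p-series (p = 4 > 1).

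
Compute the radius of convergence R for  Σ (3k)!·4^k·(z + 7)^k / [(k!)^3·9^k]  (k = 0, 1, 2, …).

Ratio test: |a_{k+1}/a_k| = (3k+1)·(3k+2)·(3k+3)/(k+1)³ · 4/9 → 12 as k → ∞.
Hence the series converges for |z + 7| < 1/(12) = 1/12, so the radius of convergence is 1/12.

R = 1/12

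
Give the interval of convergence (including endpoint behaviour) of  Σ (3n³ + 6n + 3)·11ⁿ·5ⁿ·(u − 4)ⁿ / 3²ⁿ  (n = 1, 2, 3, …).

(211/55, 229/55)

Ratio test: |a_{n+1}/a_n| = [(3(n+1)³ + 6(n+1) + 3)/(3n³ + 6n + 3)] · 11·5/9 → 55/9 as n → ∞.
The series converges when 55/9 · |u − 4| < 1, giving R = 9/55.
Endpoint u = 229/55: the n-th term does not approach 0; divergence by the term test.
Endpoint u = 211/55: the terms do not tend to 0, so the series diverges.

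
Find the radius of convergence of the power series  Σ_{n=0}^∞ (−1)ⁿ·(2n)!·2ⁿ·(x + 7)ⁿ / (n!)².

By the ratio test, |a_{n+1}/a_n| = (2n+1)·(2n+2)/(n+1)² · 2 → 8.
Hence the series converges for |x + 7| < 1/(8) = 1/8, so the radius of convergence is 1/8.

R = 1/8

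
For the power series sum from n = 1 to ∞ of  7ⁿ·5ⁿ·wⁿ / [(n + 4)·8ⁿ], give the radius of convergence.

R = 8/35

By the ratio test, |a_{n+1}/a_n| = [(n + 4)/((n+1) + 4)] · 7·5/8 → 35/8.
Convergence for |w| · 35/8 < 1, i.e. |w| < 8/35. So R = 8/35.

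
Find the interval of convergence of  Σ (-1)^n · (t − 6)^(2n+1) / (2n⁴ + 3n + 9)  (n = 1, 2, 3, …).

Ratio test: |a_{n+1}/a_n| = (2n⁴ + 3n + 9)/(2(n+1)⁴ + 3(n+1) + 9) → 1 as n → ∞.
Successive powers of (t − 6) differ by 2, so the series converges when |t − 6|² · 1 < 1, i.e. |t − 6| < √(1) = 1. So R = 1.
Endpoint t = 7: the terms are on the order of 1/n⁴, so the series converges absolutely by comparison with the p-series (p = 4 > 1).
Check t = 5: the series is dominated by a constant times Σ 1/n⁴, which converges (p = 4 > 1).

[5, 7]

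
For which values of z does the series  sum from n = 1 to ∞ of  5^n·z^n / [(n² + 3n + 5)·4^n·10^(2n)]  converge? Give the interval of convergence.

[-80, 80]

The ratio of consecutive coefficients is [(n² + 3n + 5)/((n+1)² + 3(n+1) + 5)] · 5/(4·100) → 1/80.
The series converges when 1/80 · |z| < 1, giving R = 80.
Check z = 80: the terms are on the order of 1/n², so the series converges absolutely by comparison with the p-series (p = 2 > 1).
At z = -80: absolute convergence follows by limit comparison with Σ 1/n².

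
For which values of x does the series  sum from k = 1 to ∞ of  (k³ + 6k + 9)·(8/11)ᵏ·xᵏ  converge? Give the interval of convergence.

Ratio test: |a_{k+1}/a_k| = [((k+1)³ + 6(k+1) + 9)/(k³ + 6k + 9)] · 8/11 → 8/11 as k → ∞.
Hence the series converges for |x| < 1/(8/11) = 11/8, so the radius of convergence is 11/8.
Check x = 11/8: the terms do not tend to 0, so the series diverges.
Check x = -11/8: the terms do not tend to 0, so the series diverges.

(-11/8, 11/8)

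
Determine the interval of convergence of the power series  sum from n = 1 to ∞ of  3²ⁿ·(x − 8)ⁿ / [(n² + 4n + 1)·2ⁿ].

The ratio of consecutive coefficients is [(n² + 4n + 1)/((n+1)² + 4(n+1) + 1)] · 9/2 → 9/2.
Hence the series converges for |x − 8| < 1/(9/2) = 2/9, so the radius of convergence is 2/9.
At x = 74/9: the series is dominated by a constant times Σ 1/n², which converges (p = 2 > 1).
At x = 70/9: the terms are on the order of 1/n², so the series converges absolutely by comparison with the p-series (p = 2 > 1).

[70/9, 74/9]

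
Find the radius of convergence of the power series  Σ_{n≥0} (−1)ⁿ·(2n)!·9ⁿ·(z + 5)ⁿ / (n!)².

By the ratio test, |a_{n+1}/a_n| = (2n+1)·(2n+2)/(n+1)² · 9 → 36.
Convergence for |z + 5| · 36 < 1, i.e. |z + 5| < 1/36. So R = 1/36.

R = 1/36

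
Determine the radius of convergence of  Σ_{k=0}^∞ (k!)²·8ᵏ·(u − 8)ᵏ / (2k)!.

The ratio of consecutive coefficients is (k+1)²/[(2k+1)·(2k+2)] · 8 → 2.
Convergence for |u − 8| · 2 < 1, i.e. |u − 8| < 1/2. So R = 1/2.

R = 1/2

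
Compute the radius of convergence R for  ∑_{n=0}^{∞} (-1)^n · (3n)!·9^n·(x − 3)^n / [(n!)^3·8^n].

The ratio of consecutive coefficients is (3n+1)·(3n+2)·(3n+3)/(n+1)³ · 9/8 → 243/8.
Hence the series converges for |x − 3| < 1/(243/8) = 8/243, so the radius of convergence is 8/243.

R = 8/243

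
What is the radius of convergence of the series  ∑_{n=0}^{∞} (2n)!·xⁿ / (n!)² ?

Ratio test: |a_{n+1}/a_n| = (2n+1)·(2n+2)/(n+1)² → 4 as n → ∞.
The series converges when 4 · |x| < 1, giving R = 1/4.

R = 1/4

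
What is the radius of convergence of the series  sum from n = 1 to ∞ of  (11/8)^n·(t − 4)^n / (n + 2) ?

R = 8/11

The ratio of consecutive coefficients is [(n + 2)/((n+1) + 2)] · 11/8 → 11/8.
The series converges when 11/8 · |t − 4| < 1, giving R = 8/11.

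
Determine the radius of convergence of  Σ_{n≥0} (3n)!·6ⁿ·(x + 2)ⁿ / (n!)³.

R = 1/162

The ratio of consecutive coefficients is (3n+1)·(3n+2)·(3n+3)/(n+1)³ · 6 → 162.
Convergence for |x + 2| · 162 < 1, i.e. |x + 2| < 1/162. So R = 1/162.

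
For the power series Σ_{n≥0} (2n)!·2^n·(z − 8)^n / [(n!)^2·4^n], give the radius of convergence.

R = 1/2

Ratio test: |a_{n+1}/a_n| = (2n+1)·(2n+2)/(n+1)² · 2/4 → 2 as n → ∞.
The series converges when 2 · |z − 8| < 1, giving R = 1/2.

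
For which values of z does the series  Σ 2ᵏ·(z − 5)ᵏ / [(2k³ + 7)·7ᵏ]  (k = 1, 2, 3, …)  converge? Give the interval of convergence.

Ratio test: |a_{k+1}/a_k| = [(2k³ + 7)/(2(k+1)³ + 7)] · 2/7 → 2/7 as k → ∞.
Thus R = 1/(2/7) = 7/2.
When z = 17/2, the terms are on the order of 1/k³, so the series converges absolutely by comparison with the p-series (p = 3 > 1).
Endpoint z = 3/2: absolute convergence follows by limit comparison with Σ 1/k³.

[3/2, 17/2]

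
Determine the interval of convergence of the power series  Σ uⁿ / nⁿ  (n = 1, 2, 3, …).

Applying the root test, |a_n|^(1/n) = 1/n → 0.
The limit is 0 for every u, so R = ∞.

(−∞, ∞)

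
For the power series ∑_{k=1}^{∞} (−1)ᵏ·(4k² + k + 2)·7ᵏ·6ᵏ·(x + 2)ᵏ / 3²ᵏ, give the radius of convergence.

Apply the ratio test: |a_{k+1}| / |a_k| = [(4(k+1)² + (k+1) + 2)/(4k² + k + 2)] · 7·6/9, which tends to 14/3 as k → ∞.
Convergence for |x + 2| · 14/3 < 1, i.e. |x + 2| < 3/14. So R = 3/14.

R = 3/14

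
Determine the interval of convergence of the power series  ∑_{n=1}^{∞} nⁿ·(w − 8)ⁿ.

Applying the root test, |a_n|^(1/n) = n → ∞.
The root grows without bound, so R = 0 (convergence only at w = 8).

{8}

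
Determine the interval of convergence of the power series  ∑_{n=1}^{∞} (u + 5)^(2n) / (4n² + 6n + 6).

[-6, -4]

Apply the ratio test: |a_{n+1}| / |a_n| = (4n² + 6n + 6)/(4(n+1)² + 6(n+1) + 6), which tends to 1 as n → ∞.
Successive powers of (u + 5) differ by 2, so the series converges when |u + 5|² · 1 < 1, i.e. |u + 5| < √(1) = 1. So R = 1.
Check u = -4: the series is dominated by a constant times Σ 1/n², which converges (p = 2 > 1).
When u = -6, absolute convergence follows by limit comparison with Σ 1/n².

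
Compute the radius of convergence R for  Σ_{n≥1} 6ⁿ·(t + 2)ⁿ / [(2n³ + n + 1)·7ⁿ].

R = 7/6

By the ratio test, |a_{n+1}/a_n| = [(2n³ + n + 1)/(2(n+1)³ + (n+1) + 1)] · 6/7 → 6/7.
The series converges when 6/7 · |t + 2| < 1, giving R = 7/6.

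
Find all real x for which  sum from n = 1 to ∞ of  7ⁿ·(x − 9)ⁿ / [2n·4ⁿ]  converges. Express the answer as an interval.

The ratio of consecutive coefficients is [2n/2(n+1)] · 7/4 → 7/4.
Hence the series converges for |x − 9| < 1/(7/4) = 4/7, so the radius of convergence is 4/7.
Check x = 67/7: comparison with the harmonic series Σ 1/n shows the series diverges.
When x = 59/7, an alternating series whose terms decrease to 0 in absolute value, so it converges by the Leibniz criterion.

[59/7, 67/7)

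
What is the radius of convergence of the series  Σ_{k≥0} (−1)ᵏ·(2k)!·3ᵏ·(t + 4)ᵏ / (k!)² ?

Ratio test: |a_{k+1}/a_k| = (2k+1)·(2k+2)/(k+1)² · 3 → 12 as k → ∞.
The series converges when 12 · |t + 4| < 1, giving R = 1/12.

R = 1/12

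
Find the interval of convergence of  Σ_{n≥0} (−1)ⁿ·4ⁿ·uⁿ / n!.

Apply the ratio test: |a_{n+1}| / |a_n| = 4 · 1/(n+1), which tends to 0 as n → ∞.
Since the limit is 0 < 1 for every u, the series converges on all of ℝ and R = ∞.

(−∞, ∞)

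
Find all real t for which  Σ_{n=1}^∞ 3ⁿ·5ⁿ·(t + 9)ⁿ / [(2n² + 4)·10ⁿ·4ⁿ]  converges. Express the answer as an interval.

[-35/3, -19/3]

The ratio of consecutive coefficients is [(2n² + 4)/(2(n+1)² + 4)] · 3·5/(10·4) → 3/8.
Thus R = 1/(3/8) = 8/3.
At t = -19/3: the series is dominated by a constant times Σ 1/n², which converges (p = 2 > 1).
When t = -35/3, the terms are on the order of 1/n², so the series converges absolutely by comparison with the p-series (p = 2 > 1).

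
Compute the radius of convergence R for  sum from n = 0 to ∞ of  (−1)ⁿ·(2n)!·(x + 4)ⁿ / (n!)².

The ratio of consecutive coefficients is (2n+1)·(2n+2)/(n+1)² → 4.
The series converges when 4 · |x + 4| < 1, giving R = 1/4.

R = 1/4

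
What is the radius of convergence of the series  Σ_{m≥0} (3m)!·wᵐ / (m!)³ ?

R = 1/27

By the ratio test, |a_{m+1}/a_m| = (3m+1)·(3m+2)·(3m+3)/(m+1)³ → 27.
Thus R = 1/(27) = 1/27.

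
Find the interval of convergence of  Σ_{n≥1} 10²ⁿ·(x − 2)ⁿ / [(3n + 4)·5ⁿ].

The ratio of consecutive coefficients is [(3n + 4)/(3(n+1) + 4)] · 100/5 → 20.
The series converges when 20 · |x − 2| < 1, giving R = 1/20.
Check x = 41/20: the terms behave like c/n; limit comparison with the harmonic series gives divergence.
Endpoint x = 39/20: the terms alternate in sign and decrease monotonically to 0 in absolute value (size ~ c/n), so the alternating series test gives convergence.

[39/20, 41/20)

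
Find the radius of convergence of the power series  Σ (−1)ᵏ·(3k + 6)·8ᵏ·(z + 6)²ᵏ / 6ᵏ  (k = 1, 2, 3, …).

Ratio test: |a_{k+1}/a_k| = [(3(k+1) + 6)/(3k + 6)] · 8/6 → 4/3 as k → ∞.
Writing y = (z + 6)², the series in y has radius 3/4, so |z + 6| < √(3/4) and R = √3/2.

R = √3/2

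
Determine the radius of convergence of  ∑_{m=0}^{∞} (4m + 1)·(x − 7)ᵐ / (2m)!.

Apply the ratio test: |a_{m+1}| / |a_m| = (4(m+1) + 1)/(4m + 1) · 1/[(2m+1)·(2m+2)], which tends to 0 as m → ∞.
Since the limit is 0 < 1 for every x, the series converges on all of ℝ and R = ∞.

R = ∞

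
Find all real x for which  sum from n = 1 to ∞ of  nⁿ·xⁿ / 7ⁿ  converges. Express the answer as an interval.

{0}

Applying the root test, |a_n|^(1/n) = n/7 → ∞.
Since the n-th root of |a_n| is unbounded, the series converges only at x = 0; R = 0.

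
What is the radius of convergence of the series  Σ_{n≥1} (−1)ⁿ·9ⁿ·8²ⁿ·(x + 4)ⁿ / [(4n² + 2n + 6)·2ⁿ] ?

Ratio test: |a_{n+1}/a_n| = [(4n² + 2n + 6)/(4(n+1)² + 2(n+1) + 6)] · 9·64/2 → 288 as n → ∞.
Convergence for |x + 4| · 288 < 1, i.e. |x + 4| < 1/288. So R = 1/288.

R = 1/288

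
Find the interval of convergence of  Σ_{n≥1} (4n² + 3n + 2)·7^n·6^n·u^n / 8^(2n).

(-32/21, 32/21)

By the ratio test, |a_{n+1}/a_n| = [(4(n+1)² + 3(n+1) + 2)/(4n² + 3n + 2)] · 7·6/64 → 21/32.
Hence the series converges for |u| < 1/(21/32) = 32/21, so the radius of convergence is 32/21.
Endpoint u = 32/21: the terms do not tend to 0, so the series diverges.
Check u = -32/21: the terms do not tend to 0, so the series diverges.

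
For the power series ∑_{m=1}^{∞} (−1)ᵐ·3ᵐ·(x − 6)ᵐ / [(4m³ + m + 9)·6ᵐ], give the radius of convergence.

R = 2

The ratio of consecutive coefficients is [(4m³ + m + 9)/(4(m+1)³ + (m+1) + 9)] · 3/6 → 1/2.
Hence the series converges for |x − 6| < 1/(1/2) = 2, so the radius of convergence is 2.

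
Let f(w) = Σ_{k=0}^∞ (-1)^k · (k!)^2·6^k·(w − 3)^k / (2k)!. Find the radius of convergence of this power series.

By the ratio test, |a_{k+1}/a_k| = (k+1)²/[(2k+1)·(2k+2)] · 6 → 3/2.
The series converges when 3/2 · |w − 3| < 1, giving R = 2/3.

R = 2/3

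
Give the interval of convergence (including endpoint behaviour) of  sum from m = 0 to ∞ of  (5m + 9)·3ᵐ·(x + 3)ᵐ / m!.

By the ratio test, |a_{m+1}/a_m| = (5(m+1) + 9)/(5m + 9) · 3 · 1/(m+1) → 0.
The limit is 0, so the series converges for all x; R = ∞.

(−∞, ∞)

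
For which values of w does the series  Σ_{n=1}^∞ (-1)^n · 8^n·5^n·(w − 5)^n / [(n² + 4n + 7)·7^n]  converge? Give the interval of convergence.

[193/40, 207/40]

The ratio of consecutive coefficients is [(n² + 4n + 7)/((n+1)² + 4(n+1) + 7)] · 8·5/7 → 40/7.
Convergence for |w − 5| · 40/7 < 1, i.e. |w − 5| < 7/40. So R = 7/40.
When w = 207/40, the terms are on the order of 1/n², so the series converges absolutely by comparison with the p-series (p = 2 > 1).
Endpoint w = 193/40: the series is dominated by a constant times Σ 1/n², which converges (p = 2 > 1).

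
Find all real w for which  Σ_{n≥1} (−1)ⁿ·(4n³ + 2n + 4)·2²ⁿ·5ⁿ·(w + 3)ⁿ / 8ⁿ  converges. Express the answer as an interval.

The ratio of consecutive coefficients is [(4(n+1)³ + 2(n+1) + 4)/(4n³ + 2n + 4)] · 4·5/8 → 5/2.
The series converges when 5/2 · |w + 3| < 1, giving R = 2/5.
Check w = -13/5: the terms have absolute value of order n³, which does not tend to 0, so the series diverges by the divergence test.
At w = -17/5: the terms have absolute value of order n³, which does not tend to 0, so the series diverges by the divergence test.

(-17/5, -13/5)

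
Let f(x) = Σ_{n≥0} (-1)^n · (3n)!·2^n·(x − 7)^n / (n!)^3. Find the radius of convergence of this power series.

R = 1/54

Ratio test: |a_{n+1}/a_n| = (3n+1)·(3n+2)·(3n+3)/(n+1)³ · 2 → 54 as n → ∞.
The series converges when 54 · |x − 7| < 1, giving R = 1/54.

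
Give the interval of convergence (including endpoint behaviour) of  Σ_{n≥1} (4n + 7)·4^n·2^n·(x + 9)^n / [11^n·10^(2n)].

(-293/2, 257/2)

Apply the ratio test: |a_{n+1}| / |a_n| = [(4(n+1) + 7)/(4n + 7)] · 4·2/(11·100), which tends to 2/275 as n → ∞.
Hence the series converges for |x + 9| < 1/(2/275) = 275/2, so the radius of convergence is 275/2.
When x = 257/2, the n-th term does not approach 0; divergence by the term test.
When x = -293/2, the terms have absolute value of order n, which does not tend to 0, so the series diverges by the divergence test.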